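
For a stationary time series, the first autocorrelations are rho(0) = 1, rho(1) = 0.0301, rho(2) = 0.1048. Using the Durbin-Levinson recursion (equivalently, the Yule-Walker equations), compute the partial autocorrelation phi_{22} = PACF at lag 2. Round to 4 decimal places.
\phi_{22} = 0.1040

The PACF at lag k is phi_{kk}, the last component of the solution
to the Yule-Walker system G_k phi = r_k where
  (G_k)_{ij} = rho(|i - j|), (r_k)_i = rho(i), i,j = 1..k.
Equivalently, Durbin-Levinson gives phi_{kk} iteratively:
  phi_{11} = rho(1)
  phi_{kk} = [rho(k) - sum_{j=1..k-1} phi_{k-1,j} rho(k-j)]
            / [1 - sum_{j=1..k-1} phi_{k-1,j} rho(j)],
  phi_{k,j} = phi_{k-1,j} - phi_{kk} phi_{k-1,k-j},  j = 1..k-1.
Step k = 1:
  phi_11 = rho(1) = 0.0301.
Step k = 2:
  phi_22 = [rho(2) - phi_11 rho(1)] / [1 - phi_11 rho(1)] = [0.1048 - (0.0301)(0.0301)] / [1 - (0.0301)(0.0301)]
         = 0.10389399 / 0.99909399 = 0.104.
Therefore phi_{22} = 0.1040.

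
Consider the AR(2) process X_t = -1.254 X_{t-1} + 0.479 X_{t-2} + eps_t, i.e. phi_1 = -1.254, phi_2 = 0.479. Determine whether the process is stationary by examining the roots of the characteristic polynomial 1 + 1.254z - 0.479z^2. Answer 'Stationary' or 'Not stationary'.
\text{Not stationary}

The AR(p) characteristic polynomial is P(z) = 1 + 1.254z - 0.479z^2.
Stationarity requires all roots to lie outside the unit circle, i.e. |z| > 1 for every root.
Set 1 + (1.254) z + (-0.479) z^2 = 0, i.e. a z^2 + b z + c = 0 with a = -0.479, b = 1.254, c = 1.
Discriminant D = b^2 - 4ac = (1.254)^2 - 4*(-0.479)*1 = 1.572516 - (-1.916) = 3.488516.
D >= 0, so the roots are real: z = (-b +/- sqrt(D)) / (2a) = (-1.254 +/- 1.867757) / (-0.958).
  z_1 = (-1.254 + 1.867757) / (-0.958) = -0.6407,   |z_1| = 0.6407.
  z_2 = (-1.254 - 1.867757) / (-0.958) = 3.2586,   |z_2| = 3.2586.
Moduli of all roots: 0.6407, 3.2586.
All moduli strictly greater than 1? No.
Verdict: Not stationary.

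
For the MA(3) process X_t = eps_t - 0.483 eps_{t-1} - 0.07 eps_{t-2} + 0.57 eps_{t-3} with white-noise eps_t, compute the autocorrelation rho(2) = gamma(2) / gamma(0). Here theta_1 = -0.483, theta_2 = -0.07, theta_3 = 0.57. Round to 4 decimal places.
\rho(2) = -0.2209

For an MA(q) process with theta_0 = 1, the autocovariance is
  gamma(k) = sigma^2 * sum_{i=0..q-k} theta_i * theta_{i+k},
and rho(k) = gamma(k) / gamma(0). Sigma^2 cancels.
  numerator   = (1)*(-0.07) + (-0.483)*(0.57) = -0.34531.
  denominator = (1)^2 + (-0.483)^2 + (-0.07)^2 + (0.57)^2 = 1.563089.
  rho(2) = -0.34531 / 1.563089 = -0.2209.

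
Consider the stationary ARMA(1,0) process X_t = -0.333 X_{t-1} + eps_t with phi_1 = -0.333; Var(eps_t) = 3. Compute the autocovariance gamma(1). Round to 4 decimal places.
\gamma(1) = -1.1236

Multiply the model equation by X_{t-k} and take expectations. With theta_0 = psi_0 = 1 and psi_j the MA(infinity) weights, this gives
  gamma(k) - sum_i phi_i gamma(k-i) = c_k,
  c_k = sigma^2 * sum_{j=k..q} theta_j psi_{j-k}   (c_k = 0 for k > q),
using gamma(-m) = gamma(m).
Pure AR (q = 0): c_0 = sigma^2 = 3, c_k = 0 for k >= 1.
Equations for k = 0 and k = 1 (AR order 1):
  gamma(0) = phi_1 gamma(1) + c_0
  gamma(1) = phi_1 gamma(0) + c_1
Substituting the second into the first: gamma(0) (1 - phi_1^2) = c_0 + phi_1 c_1, so
  gamma(0) = c_0 / (1 - phi_1^2) = 3 / (1 - (-0.333)^2) = 3 / 0.889111 = 3.374157.
  gamma(1) = phi_1 gamma(0) = (-0.333)(3.374157) = -1.123594.
Therefore gamma(1) = -1.1236 (to 4 decimal places).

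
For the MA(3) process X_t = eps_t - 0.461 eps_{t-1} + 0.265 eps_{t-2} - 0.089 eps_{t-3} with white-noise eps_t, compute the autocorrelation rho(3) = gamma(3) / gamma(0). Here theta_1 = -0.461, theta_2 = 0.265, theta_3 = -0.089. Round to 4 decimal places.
\rho(3) = -0.0690

For an MA(q) process with theta_0 = 1, the autocovariance is
  gamma(k) = sigma^2 * sum_{i=0..q-k} theta_i * theta_{i+k},
and rho(k) = gamma(k) / gamma(0). Sigma^2 cancels.
  numerator   = (1)*(-0.089) = -0.089.
  denominator = (1)^2 + (-0.461)^2 + (0.265)^2 + (-0.089)^2 = 1.290667.
  rho(3) = -0.089 / 1.290667 = -0.0690.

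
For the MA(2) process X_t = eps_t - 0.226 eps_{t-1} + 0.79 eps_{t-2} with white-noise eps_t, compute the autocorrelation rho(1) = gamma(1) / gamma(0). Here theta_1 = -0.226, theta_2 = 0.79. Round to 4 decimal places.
\rho(1) = -0.2415

For an MA(q) process with theta_0 = 1, the autocovariance is
  gamma(k) = sigma^2 * sum_{i=0..q-k} theta_i * theta_{i+k},
and rho(k) = gamma(k) / gamma(0). Sigma^2 cancels.
  numerator   = (1)*(-0.226) + (-0.226)*(0.79) = -0.40454.
  denominator = (1)^2 + (-0.226)^2 + (0.79)^2 = 1.675176.
  rho(1) = -0.40454 / 1.675176 = -0.2415.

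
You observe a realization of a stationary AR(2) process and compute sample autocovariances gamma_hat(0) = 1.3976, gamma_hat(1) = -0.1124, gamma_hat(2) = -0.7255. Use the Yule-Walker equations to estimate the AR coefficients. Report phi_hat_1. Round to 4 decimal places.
\hat\phi_{1} = -0.1230

The Yule-Walker equations for an AR(p) process read, in matrix form,
  Gamma_p phi = r_p,   with   (Gamma_p)_{ij} = gamma(|i - j|),
                       (r_p)_i = gamma(i),   i,j = 1..p.
Substitute the sample gammas (Toeplitz matrix and right-hand side of size 2):
  Gamma_p = [[1.3976, -0.1124], [-0.1124, 1.3976]]
  r_p     = [-0.1124, -0.7255]
Written out:
  1.3976 phi_1 - 0.1124 phi_2 = -0.1124
  -0.1124 phi_1 + 1.3976 phi_2 = -0.7255
Solve by Cramer's rule:
  det = gamma(0)^2 - gamma(1)^2 = (1.3976)^2 - (-0.1124)^2 = 1.95328576 - 0.01263376 = 1.940652
  phi_hat_1 = [gamma(1) gamma(0) - gamma(1) gamma(2)] / det = [(-0.1124)(1.3976) - (-0.1124)(-0.7255)] / 1.940652 = -0.23863644 / 1.940652 = -0.123
  phi_hat_2 = [gamma(0) gamma(2) - gamma(1)^2] / det = [(1.3976)(-0.7255) - (-0.1124)^2] / 1.940652 = -1.02659256 / 1.940652 = -0.529
So phi_hat = [-0.1230, -0.5290].
Therefore phi_hat_1 = -0.1230.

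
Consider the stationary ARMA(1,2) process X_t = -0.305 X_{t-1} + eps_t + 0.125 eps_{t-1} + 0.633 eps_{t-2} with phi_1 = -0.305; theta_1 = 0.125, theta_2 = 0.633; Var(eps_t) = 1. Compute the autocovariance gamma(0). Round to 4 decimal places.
\gamma(0) = 1.5541

Multiply the model equation by X_{t-k} and take expectations. With theta_0 = psi_0 = 1 and psi_j the MA(infinity) weights, this gives
  gamma(k) - sum_i phi_i gamma(k-i) = c_k,
  c_k = sigma^2 * sum_{j=k..q} theta_j psi_{j-k}   (c_k = 0 for k > q),
using gamma(-m) = gamma(m).
psi-weights needed (psi_j = theta_j + sum_i phi_i psi_{j-i}):
  psi_1 = theta_1 + phi_1 = 0.125 + (-0.305) = -0.18
  psi_2 = theta_2 + phi_1 psi_1 = 0.633 + (-0.305)(-0.18) = 0.6879
Right-hand sides:
  c_0 = sigma^2 (1 + theta_1 psi_1 + theta_2 psi_2) = 1 * (1 + (0.125)(-0.18) + (0.633)(0.6879)) = 1 * 1.412941 = 1.412941
  c_1 = sigma^2 (theta_1 + theta_2 psi_1) = 1 * (0.125 + (0.633)(-0.18)) = 0.01106
  c_2 = sigma^2 theta_2 = 1 * (0.633) = 0.633
Equations for k = 0 and k = 1 (AR order 1):
  gamma(0) = phi_1 gamma(1) + c_0
  gamma(1) = phi_1 gamma(0) + c_1
Substituting the second into the first: gamma(0) (1 - phi_1^2) = c_0 + phi_1 c_1, so
  gamma(0) = (c_0 + phi_1 c_1) / (1 - phi_1^2) = (1.412941 + (-0.305)(0.01106)) / (1 - (-0.305)^2) = 1.409567 / 0.906975 = 1.554141.
Therefore gamma(0) = 1.5541 (to 4 decimal places).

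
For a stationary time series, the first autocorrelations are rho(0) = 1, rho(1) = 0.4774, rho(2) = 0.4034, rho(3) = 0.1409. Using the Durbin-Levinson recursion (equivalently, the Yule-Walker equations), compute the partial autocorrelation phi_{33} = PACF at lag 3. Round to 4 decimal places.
\phi_{33} = -0.1590

The PACF at lag k is phi_{kk}, the last component of the solution
to the Yule-Walker system G_k phi = r_k where
  (G_k)_{ij} = rho(|i - j|), (r_k)_i = rho(i), i,j = 1..k.
Equivalently, Durbin-Levinson gives phi_{kk} iteratively:
  phi_{11} = rho(1)
  phi_{kk} = [rho(k) - sum_{j=1..k-1} phi_{k-1,j} rho(k-j)]
            / [1 - sum_{j=1..k-1} phi_{k-1,j} rho(j)],
  phi_{k,j} = phi_{k-1,j} - phi_{kk} phi_{k-1,k-j},  j = 1..k-1.
Step k = 1:
  phi_11 = rho(1) = 0.4774.
Step k = 2:
  phi_22 = [rho(2) - phi_11 rho(1)] / [1 - phi_11 rho(1)] = [0.4034 - (0.4774)(0.4774)] / [1 - (0.4774)(0.4774)]
         = 0.17548924 / 0.77208924 = 0.227291.
  Update: phi_21 = phi_11 - phi_22 phi_11 = 0.4774 - (0.227291)(0.4774) = 0.368891.
Step k = 3:
  phi_33 = [rho(3) - phi_21 rho(2) - phi_22 rho(1)] / [1 - phi_21 rho(1) - phi_22 rho(2)]
    numerator   = 0.1409 - (0.368891)(0.4034) - (0.227291)(0.4774) = -0.11641958
    denominator = 1 - (0.368891)(0.4774) - (0.227291)(0.4034) = 0.73220205
  phi_33 = -0.11641958 / 0.73220205 = -0.159.
Therefore phi_{33} = -0.1590.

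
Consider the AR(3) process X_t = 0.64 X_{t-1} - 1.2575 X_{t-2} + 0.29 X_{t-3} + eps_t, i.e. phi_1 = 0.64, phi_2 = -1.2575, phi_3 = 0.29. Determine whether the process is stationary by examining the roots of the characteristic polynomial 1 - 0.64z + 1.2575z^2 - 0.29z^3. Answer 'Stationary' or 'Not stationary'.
\text{Not stationary}

The AR(p) characteristic polynomial is P(z) = 1 - 0.64z + 1.2575z^2 - 0.29z^3.
Stationarity requires all roots to lie outside the unit circle, i.e. |z| > 1 for every root.
Degree 3: look for a simple real root z0 first, then factor out (1 - z/z0) and solve the remaining quadratic.
Testing z0 = 4: P(4) = 1 + (-0.64)(4) + (1.2575)(4)^2 + (-0.29)(4)^3
  = 1 + (-2.56) + (20.12) + (-18.56) = 0.  So z_0 = 4 is a root, |z_0| = 4.
Divide out the factor (1 - 0.25 z) = (1 - z/z0) (since 1/z0 = 0.25):
  P(z) = (1 - 0.25 z)(1 + (-0.39) z + (1.16) z^2)
  [check: z-coef -0.39 - (0.25) = -0.64; z^2-coef 1.16 - (0.25)(-0.39) = 1.2575; z^3-coef -(0.25)(1.16) = -0.29.]
Remaining roots from the quadratic factor 1 + (-0.39) z + (1.16) z^2:
  Set 1 + (-0.39) z + (1.16) z^2 = 0, i.e. a z^2 + b z + c = 0 with a = 1.16, b = -0.39, c = 1.
  Discriminant D = b^2 - 4ac = (-0.39)^2 - 4*(1.16)*1 = 0.1521 - (4.64) = -4.4879.
  D < 0, so the roots are the complex-conjugate pair z = (-b +/- i sqrt(-D)) / (2a) = 0.1681 +/- 0.9131i.
  For a conjugate pair |z|^2 = z * conj(z) = (product of roots) = c/a = 1/(1.16) = 0.862069, so |z| = sqrt(0.862069) = 0.9285 for both roots.
Moduli of all roots: 4.0000, 0.9285, 0.9285.
All moduli strictly greater than 1? No.
Verdict: Not stationary.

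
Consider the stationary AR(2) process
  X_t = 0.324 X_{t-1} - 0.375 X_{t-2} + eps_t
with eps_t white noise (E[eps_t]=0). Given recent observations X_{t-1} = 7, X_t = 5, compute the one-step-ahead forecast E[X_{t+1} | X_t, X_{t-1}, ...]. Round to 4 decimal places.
E[X_{t+1} \mid \mathcal F_t] = -1.0050

For an AR(p) model X_t = c + sum_i phi_i X_{t-i} + eps_t, the
one-step-ahead conditional mean is
  E[X_{t+1} | X_t, ...] = c + sum_i phi_i X_{t+1-i}.
Substitute known values:
  E[X_{t+1} | ...] = (0.324) * (5) + (-0.375) * (7)
                   = -1.0050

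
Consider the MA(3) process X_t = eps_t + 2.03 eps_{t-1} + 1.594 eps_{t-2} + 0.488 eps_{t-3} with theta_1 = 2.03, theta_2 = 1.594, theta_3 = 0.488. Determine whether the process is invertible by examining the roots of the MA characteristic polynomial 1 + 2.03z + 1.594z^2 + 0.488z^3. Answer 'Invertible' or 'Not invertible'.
\text{Invertible}

The MA(q) characteristic polynomial is P(z) = 1 + 2.03z + 1.594z^2 + 0.488z^3.
Invertibility requires all roots to lie outside the unit circle, i.e. |z| > 1 for every root.
Degree 3: look for a simple real root z0 first, then factor out (1 - z/z0) and solve the remaining quadratic.
Testing z0 = -1.25: P(-1.25) = 1 + (2.03)(-1.25) + (1.594)(-1.25)^2 + (0.488)(-1.25)^3
  = 1 + (-2.5375) + (2.490625) + (-0.953125) = 0.  So z_0 = -1.25 is a root, |z_0| = 1.25.
Divide out the factor (1 + 0.8 z) = (1 - z/z0) (since 1/z0 = -0.8):
  P(z) = (1 + 0.8 z)(1 + (1.23) z + (0.61) z^2)
  [check: z-coef 1.23 - (-0.8) = 2.03; z^2-coef 0.61 - (-0.8)(1.23) = 1.594; z^3-coef -(-0.8)(0.61) = 0.488.]
Remaining roots from the quadratic factor 1 + (1.23) z + (0.61) z^2:
  Set 1 + (1.23) z + (0.61) z^2 = 0, i.e. a z^2 + b z + c = 0 with a = 0.61, b = 1.23, c = 1.
  Discriminant D = b^2 - 4ac = (1.23)^2 - 4*(0.61)*1 = 1.5129 - (2.44) = -0.9271.
  D < 0, so the roots are the complex-conjugate pair z = (-b +/- i sqrt(-D)) / (2a) = -1.0082 +/- 0.7892i.
  For a conjugate pair |z|^2 = z * conj(z) = (product of roots) = c/a = 1/(0.61) = 1.639344, so |z| = sqrt(1.639344) = 1.2804 for both roots.
Moduli of all roots: 1.2500, 1.2804, 1.2804.
All moduli strictly greater than 1? Yes.
Verdict: Invertible.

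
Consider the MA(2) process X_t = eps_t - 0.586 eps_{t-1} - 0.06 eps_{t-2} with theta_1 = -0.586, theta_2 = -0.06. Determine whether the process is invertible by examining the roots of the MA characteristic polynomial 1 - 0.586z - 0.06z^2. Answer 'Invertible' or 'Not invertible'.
\text{Invertible}

The MA(q) characteristic polynomial is P(z) = 1 - 0.586z - 0.06z^2.
Invertibility requires all roots to lie outside the unit circle, i.e. |z| > 1 for every root.
Set 1 + (-0.586) z + (-0.06) z^2 = 0, i.e. a z^2 + b z + c = 0 with a = -0.06, b = -0.586, c = 1.
Discriminant D = b^2 - 4ac = (-0.586)^2 - 4*(-0.06)*1 = 0.343396 - (-0.24) = 0.583396.
D >= 0, so the roots are real: z = (-b +/- sqrt(D)) / (2a) = (0.586 +/- 0.763804) / (-0.12).
  z_1 = (0.586 + 0.763804) / (-0.12) = -11.2484,   |z_1| = 11.2484.
  z_2 = (0.586 - 0.763804) / (-0.12) = 1.4817,   |z_2| = 1.4817.
Moduli of all roots: 11.2484, 1.4817.
All moduli strictly greater than 1? Yes.
Verdict: Invertible.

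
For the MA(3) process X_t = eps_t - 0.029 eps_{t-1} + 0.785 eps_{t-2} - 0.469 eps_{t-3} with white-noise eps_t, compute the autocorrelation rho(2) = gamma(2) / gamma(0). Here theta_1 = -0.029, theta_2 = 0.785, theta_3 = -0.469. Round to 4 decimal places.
\rho(2) = 0.4347

For an MA(q) process with theta_0 = 1, the autocovariance is
  gamma(k) = sigma^2 * sum_{i=0..q-k} theta_i * theta_{i+k},
and rho(k) = gamma(k) / gamma(0). Sigma^2 cancels.
  numerator   = (1)*(0.785) + (-0.029)*(-0.469) = 0.798601.
  denominator = (1)^2 + (-0.029)^2 + (0.785)^2 + (-0.469)^2 = 1.837027.
  rho(2) = 0.798601 / 1.837027 = 0.4347.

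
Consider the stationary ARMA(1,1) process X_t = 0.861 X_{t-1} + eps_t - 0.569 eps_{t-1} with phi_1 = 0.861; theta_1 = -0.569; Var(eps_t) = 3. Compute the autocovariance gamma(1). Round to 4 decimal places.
\gamma(1) = 1.7274

Multiply the model equation by X_{t-k} and take expectations. With theta_0 = psi_0 = 1 and psi_j the MA(infinity) weights, this gives
  gamma(k) - sum_i phi_i gamma(k-i) = c_k,
  c_k = sigma^2 * sum_{j=k..q} theta_j psi_{j-k}   (c_k = 0 for k > q),
using gamma(-m) = gamma(m).
psi-weights needed (psi_j = theta_j + sum_i phi_i psi_{j-i}):
  psi_1 = theta_1 + phi_1 = -0.569 + (0.861) = 0.292
Right-hand sides:
  c_0 = sigma^2 (1 + theta_1 psi_1) = 3 * (1 + (-0.569)(0.292)) = 3 * 0.833852 = 2.501556
  c_1 = sigma^2 theta_1 = 3 * (-0.569) = -1.707
  c_2 = 0
Equations for k = 0 and k = 1 (AR order 1):
  gamma(0) = phi_1 gamma(1) + c_0
  gamma(1) = phi_1 gamma(0) + c_1
Substituting the second into the first: gamma(0) (1 - phi_1^2) = c_0 + phi_1 c_1, so
  gamma(0) = (c_0 + phi_1 c_1) / (1 - phi_1^2) = (2.501556 + (0.861)(-1.707)) / (1 - (0.861)^2) = 1.031829 / 0.258679 = 3.988839.
  gamma(1) = phi_1 gamma(0) + c_1 = (0.861)(3.988839) + (-1.707) = 1.727391.
Therefore gamma(1) = 1.7274 (to 4 decimal places).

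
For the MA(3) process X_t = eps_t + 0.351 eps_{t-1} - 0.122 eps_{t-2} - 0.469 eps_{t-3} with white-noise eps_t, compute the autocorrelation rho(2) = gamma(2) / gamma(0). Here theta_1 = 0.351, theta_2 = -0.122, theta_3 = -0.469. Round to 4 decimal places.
\rho(2) = -0.2111

For an MA(q) process with theta_0 = 1, the autocovariance is
  gamma(k) = sigma^2 * sum_{i=0..q-k} theta_i * theta_{i+k},
and rho(k) = gamma(k) / gamma(0). Sigma^2 cancels.
  numerator   = (1)*(-0.122) + (0.351)*(-0.469) = -0.286619.
  denominator = (1)^2 + (0.351)^2 + (-0.122)^2 + (-0.469)^2 = 1.358046.
  rho(2) = -0.286619 / 1.358046 = -0.2111.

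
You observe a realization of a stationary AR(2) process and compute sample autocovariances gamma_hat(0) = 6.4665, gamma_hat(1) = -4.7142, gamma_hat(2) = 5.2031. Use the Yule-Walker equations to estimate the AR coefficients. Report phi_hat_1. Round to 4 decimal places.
\hat\phi_{1} = -0.3040

The Yule-Walker equations for an AR(p) process read, in matrix form,
  Gamma_p phi = r_p,   with   (Gamma_p)_{ij} = gamma(|i - j|),
                       (r_p)_i = gamma(i),   i,j = 1..p.
Substitute the sample gammas (Toeplitz matrix and right-hand side of size 2):
  Gamma_p = [[6.4665, -4.7142], [-4.7142, 6.4665]]
  r_p     = [-4.7142, 5.2031]
Written out:
  6.4665 phi_1 - 4.7142 phi_2 = -4.7142
  -4.7142 phi_1 + 6.4665 phi_2 = 5.2031
Solve by Cramer's rule:
  det = gamma(0)^2 - gamma(1)^2 = (6.4665)^2 - (-4.7142)^2 = 41.81562225 - 22.22368164 = 19.59194061
  phi_hat_1 = [gamma(1) gamma(0) - gamma(1) gamma(2)] / det = [(-4.7142)(6.4665) - (-4.7142)(5.2031)] / 19.59194061 = -5.95592028 / 19.59194061 = -0.304
  phi_hat_2 = [gamma(0) gamma(2) - gamma(1)^2] / det = [(6.4665)(5.2031) - (-4.7142)^2] / 19.59194061 = 11.42216451 / 19.59194061 = 0.583
So phi_hat = [-0.3040, 0.5830].
Therefore phi_hat_1 = -0.3040.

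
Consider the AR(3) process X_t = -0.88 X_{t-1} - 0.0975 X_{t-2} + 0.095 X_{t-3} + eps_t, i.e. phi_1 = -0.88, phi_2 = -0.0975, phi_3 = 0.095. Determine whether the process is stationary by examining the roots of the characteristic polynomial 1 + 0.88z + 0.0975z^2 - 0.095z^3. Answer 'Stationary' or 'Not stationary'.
\text{Stationary}

The AR(p) characteristic polynomial is P(z) = 1 + 0.88z + 0.0975z^2 - 0.095z^3.
Stationarity requires all roots to lie outside the unit circle, i.e. |z| > 1 for every root.
Degree 3: look for a simple real root z0 first, then factor out (1 - z/z0) and solve the remaining quadratic.
Testing z0 = 4: P(4) = 1 + (0.88)(4) + (0.0975)(4)^2 + (-0.095)(4)^3
  = 1 + (3.52) + (1.56) + (-6.08) = 0.  So z_0 = 4 is a root, |z_0| = 4.
Divide out the factor (1 - 0.25 z) = (1 - z/z0) (since 1/z0 = 0.25):
  P(z) = (1 - 0.25 z)(1 + (1.13) z + (0.38) z^2)
  [check: z-coef 1.13 - (0.25) = 0.88; z^2-coef 0.38 - (0.25)(1.13) = 0.0975; z^3-coef -(0.25)(0.38) = -0.095.]
Remaining roots from the quadratic factor 1 + (1.13) z + (0.38) z^2:
  Set 1 + (1.13) z + (0.38) z^2 = 0, i.e. a z^2 + b z + c = 0 with a = 0.38, b = 1.13, c = 1.
  Discriminant D = b^2 - 4ac = (1.13)^2 - 4*(0.38)*1 = 1.2769 - (1.52) = -0.2431.
  D < 0, so the roots are the complex-conjugate pair z = (-b +/- i sqrt(-D)) / (2a) = -1.4868 +/- 0.6488i.
  For a conjugate pair |z|^2 = z * conj(z) = (product of roots) = c/a = 1/(0.38) = 2.631579, so |z| = sqrt(2.631579) = 1.6222 for both roots.
Moduli of all roots: 4.0000, 1.6222, 1.6222.
All moduli strictly greater than 1? Yes.
Verdict: Stationary.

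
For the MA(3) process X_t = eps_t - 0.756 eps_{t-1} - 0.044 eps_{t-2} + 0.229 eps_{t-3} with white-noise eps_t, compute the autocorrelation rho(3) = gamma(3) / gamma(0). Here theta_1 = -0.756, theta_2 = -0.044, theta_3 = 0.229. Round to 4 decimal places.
\rho(3) = 0.1408

For an MA(q) process with theta_0 = 1, the autocovariance is
  gamma(k) = sigma^2 * sum_{i=0..q-k} theta_i * theta_{i+k},
and rho(k) = gamma(k) / gamma(0). Sigma^2 cancels.
  numerator   = (1)*(0.229) = 0.229.
  denominator = (1)^2 + (-0.756)^2 + (-0.044)^2 + (0.229)^2 = 1.625913.
  rho(3) = 0.229 / 1.625913 = 0.1408.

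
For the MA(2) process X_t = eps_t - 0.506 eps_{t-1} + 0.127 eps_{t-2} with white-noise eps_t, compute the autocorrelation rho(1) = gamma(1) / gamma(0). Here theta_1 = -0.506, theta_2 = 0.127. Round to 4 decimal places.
\rho(1) = -0.4483

For an MA(q) process with theta_0 = 1, the autocovariance is
  gamma(k) = sigma^2 * sum_{i=0..q-k} theta_i * theta_{i+k},
and rho(k) = gamma(k) / gamma(0). Sigma^2 cancels.
  numerator   = (1)*(-0.506) + (-0.506)*(0.127) = -0.570262.
  denominator = (1)^2 + (-0.506)^2 + (0.127)^2 = 1.272165.
  rho(1) = -0.570262 / 1.272165 = -0.4483.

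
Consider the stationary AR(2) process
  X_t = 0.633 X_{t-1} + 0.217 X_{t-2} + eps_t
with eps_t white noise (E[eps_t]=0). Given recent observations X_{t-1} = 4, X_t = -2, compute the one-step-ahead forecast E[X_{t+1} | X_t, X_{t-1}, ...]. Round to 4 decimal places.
E[X_{t+1} \mid \mathcal F_t] = -0.3980

For an AR(p) model X_t = c + sum_i phi_i X_{t-i} + eps_t, the
one-step-ahead conditional mean is
  E[X_{t+1} | X_t, ...] = c + sum_i phi_i X_{t+1-i}.
Substitute known values:
  E[X_{t+1} | ...] = (0.633) * (-2) + (0.217) * (4)
                   = -0.3980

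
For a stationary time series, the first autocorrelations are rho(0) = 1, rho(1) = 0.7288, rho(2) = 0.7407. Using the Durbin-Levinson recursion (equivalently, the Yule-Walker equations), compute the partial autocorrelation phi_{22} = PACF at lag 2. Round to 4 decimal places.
\phi_{22} = 0.4469

The PACF at lag k is phi_{kk}, the last component of the solution
to the Yule-Walker system G_k phi = r_k where
  (G_k)_{ij} = rho(|i - j|), (r_k)_i = rho(i), i,j = 1..k.
Equivalently, Durbin-Levinson gives phi_{kk} iteratively:
  phi_{11} = rho(1)
  phi_{kk} = [rho(k) - sum_{j=1..k-1} phi_{k-1,j} rho(k-j)]
            / [1 - sum_{j=1..k-1} phi_{k-1,j} rho(j)],
  phi_{k,j} = phi_{k-1,j} - phi_{kk} phi_{k-1,k-j},  j = 1..k-1.
Step k = 1:
  phi_11 = rho(1) = 0.7288.
Step k = 2:
  phi_22 = [rho(2) - phi_11 rho(1)] / [1 - phi_11 rho(1)] = [0.7407 - (0.7288)(0.7288)] / [1 - (0.7288)(0.7288)]
         = 0.20955056 / 0.46885056 = 0.4469.
Therefore phi_{22} = 0.4469.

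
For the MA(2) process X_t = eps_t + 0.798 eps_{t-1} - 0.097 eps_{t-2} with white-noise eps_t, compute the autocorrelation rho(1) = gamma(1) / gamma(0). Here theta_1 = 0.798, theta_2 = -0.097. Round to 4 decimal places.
\rho(1) = 0.4377

For an MA(q) process with theta_0 = 1, the autocovariance is
  gamma(k) = sigma^2 * sum_{i=0..q-k} theta_i * theta_{i+k},
and rho(k) = gamma(k) / gamma(0). Sigma^2 cancels.
  numerator   = (1)*(0.798) + (0.798)*(-0.097) = 0.720594.
  denominator = (1)^2 + (0.798)^2 + (-0.097)^2 = 1.646213.
  rho(1) = 0.720594 / 1.646213 = 0.4377.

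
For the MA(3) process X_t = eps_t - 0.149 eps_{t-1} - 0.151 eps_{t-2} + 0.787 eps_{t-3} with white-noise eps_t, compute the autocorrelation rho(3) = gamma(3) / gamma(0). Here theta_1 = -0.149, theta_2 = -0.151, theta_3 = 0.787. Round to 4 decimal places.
\rho(3) = 0.4729

For an MA(q) process with theta_0 = 1, the autocovariance is
  gamma(k) = sigma^2 * sum_{i=0..q-k} theta_i * theta_{i+k},
and rho(k) = gamma(k) / gamma(0). Sigma^2 cancels.
  numerator   = (1)*(0.787) = 0.787.
  denominator = (1)^2 + (-0.149)^2 + (-0.151)^2 + (0.787)^2 = 1.664371.
  rho(3) = 0.787 / 1.664371 = 0.4729.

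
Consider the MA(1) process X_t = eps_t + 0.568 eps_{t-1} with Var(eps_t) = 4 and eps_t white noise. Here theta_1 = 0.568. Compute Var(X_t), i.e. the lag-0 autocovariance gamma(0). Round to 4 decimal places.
\gamma(0) = 5.2905

For an MA(q) process X_t = eps_t + sum_i theta_i eps_{t-i} with
Var(eps_t) = sigma^2, the variance is
  gamma(0) = sigma^2 * (1 + sum_i theta_i^2).
  sum_i theta_i^2 = (0.568)^2 = 0.322624.
  gamma(0) = 4 * (1 + 0.322624) = 4 * 1.322624 = 5.290496, which rounds to 5.2905.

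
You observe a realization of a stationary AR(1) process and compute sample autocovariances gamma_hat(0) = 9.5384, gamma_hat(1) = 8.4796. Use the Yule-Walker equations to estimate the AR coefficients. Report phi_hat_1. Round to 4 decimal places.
\hat\phi_{1} = 0.8890

The Yule-Walker equations for an AR(p) process read, in matrix form,
  Gamma_p phi = r_p,   with   (Gamma_p)_{ij} = gamma(|i - j|),
                       (r_p)_i = gamma(i),   i,j = 1..p.
Substitute the sample gammas (Toeplitz matrix and right-hand side of size 1):
  Gamma_p = [[9.5384]]
  r_p     = [8.4796]
With p = 1 this is the single equation gamma(0) phi_1 = gamma(1):
  phi_hat_1 = gamma(1) / gamma(0) = 8.4796 / 9.5384 = 0.8890.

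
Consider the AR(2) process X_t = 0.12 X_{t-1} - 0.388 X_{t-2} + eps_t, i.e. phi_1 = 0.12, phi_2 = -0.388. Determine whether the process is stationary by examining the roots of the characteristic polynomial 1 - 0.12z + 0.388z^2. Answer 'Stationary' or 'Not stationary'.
\text{Stationary}

The AR(p) characteristic polynomial is P(z) = 1 - 0.12z + 0.388z^2.
Stationarity requires all roots to lie outside the unit circle, i.e. |z| > 1 for every root.
Set 1 + (-0.12) z + (0.388) z^2 = 0, i.e. a z^2 + b z + c = 0 with a = 0.388, b = -0.12, c = 1.
Discriminant D = b^2 - 4ac = (-0.12)^2 - 4*(0.388)*1 = 0.0144 - (1.552) = -1.5376.
D < 0, so the roots are the complex-conjugate pair z = (-b +/- i sqrt(-D)) / (2a) = 0.1546 +/- 1.5979i.
For a conjugate pair |z|^2 = z * conj(z) = (product of roots) = c/a = 1/(0.388) = 2.57732, so |z| = sqrt(2.57732) = 1.6054 for both roots.
Moduli of all roots: 1.6054, 1.6054.
All moduli strictly greater than 1? Yes.
Verdict: Stationary.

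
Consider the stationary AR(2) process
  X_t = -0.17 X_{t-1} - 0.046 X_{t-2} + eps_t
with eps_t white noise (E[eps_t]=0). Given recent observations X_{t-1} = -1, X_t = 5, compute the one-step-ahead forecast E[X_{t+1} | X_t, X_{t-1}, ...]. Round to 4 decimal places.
E[X_{t+1} \mid \mathcal F_t] = -0.8040

For an AR(p) model X_t = c + sum_i phi_i X_{t-i} + eps_t, the
one-step-ahead conditional mean is
  E[X_{t+1} | X_t, ...] = c + sum_i phi_i X_{t+1-i}.
Substitute known values:
  E[X_{t+1} | ...] = (-0.17) * (5) + (-0.046) * (-1)
                   = -0.8040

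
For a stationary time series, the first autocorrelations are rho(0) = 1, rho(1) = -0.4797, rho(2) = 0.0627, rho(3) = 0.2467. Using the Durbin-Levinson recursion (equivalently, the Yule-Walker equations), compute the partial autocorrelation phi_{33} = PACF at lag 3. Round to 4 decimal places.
\phi_{33} = 0.2440

The PACF at lag k is phi_{kk}, the last component of the solution
to the Yule-Walker system G_k phi = r_k where
  (G_k)_{ij} = rho(|i - j|), (r_k)_i = rho(i), i,j = 1..k.
Equivalently, Durbin-Levinson gives phi_{kk} iteratively:
  phi_{11} = rho(1)
  phi_{kk} = [rho(k) - sum_{j=1..k-1} phi_{k-1,j} rho(k-j)]
            / [1 - sum_{j=1..k-1} phi_{k-1,j} rho(j)],
  phi_{k,j} = phi_{k-1,j} - phi_{kk} phi_{k-1,k-j},  j = 1..k-1.
Step k = 1:
  phi_11 = rho(1) = -0.4797.
Step k = 2:
  phi_22 = [rho(2) - phi_11 rho(1)] / [1 - phi_11 rho(1)] = [0.0627 - (-0.4797)(-0.4797)] / [1 - (-0.4797)(-0.4797)]
         = -0.16741209 / 0.76988791 = -0.21745.
  Update: phi_21 = phi_11 - phi_22 phi_11 = -0.4797 - (-0.21745)(-0.4797) = -0.584011.
Step k = 3:
  phi_33 = [rho(3) - phi_21 rho(2) - phi_22 rho(1)] / [1 - phi_21 rho(1) - phi_22 rho(2)]
    numerator   = 0.2467 - (-0.584011)(0.0627) - (-0.21745)(-0.4797) = 0.17900673
    denominator = 1 - (-0.584011)(-0.4797) - (-0.21745)(0.0627) = 0.73348416
  phi_33 = 0.17900673 / 0.73348416 = 0.244.
Therefore phi_{33} = 0.2440.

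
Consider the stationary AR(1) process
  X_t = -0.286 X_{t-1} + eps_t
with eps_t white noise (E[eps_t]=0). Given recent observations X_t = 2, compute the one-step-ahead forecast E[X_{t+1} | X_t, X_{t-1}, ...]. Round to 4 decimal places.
E[X_{t+1} \mid \mathcal F_t] = -0.5720

For an AR(p) model X_t = c + sum_i phi_i X_{t-i} + eps_t, the
one-step-ahead conditional mean is
  E[X_{t+1} | X_t, ...] = c + sum_i phi_i X_{t+1-i}.
Substitute known values:
  E[X_{t+1} | ...] = (-0.286) * (2)
                   = -0.5720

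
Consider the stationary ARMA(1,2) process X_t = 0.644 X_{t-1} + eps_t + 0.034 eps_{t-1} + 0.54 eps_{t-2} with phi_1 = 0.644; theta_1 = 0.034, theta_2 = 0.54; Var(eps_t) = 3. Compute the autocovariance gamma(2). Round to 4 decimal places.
\gamma(2) = 6.2369

Multiply the model equation by X_{t-k} and take expectations. With theta_0 = psi_0 = 1 and psi_j the MA(infinity) weights, this gives
  gamma(k) - sum_i phi_i gamma(k-i) = c_k,
  c_k = sigma^2 * sum_{j=k..q} theta_j psi_{j-k}   (c_k = 0 for k > q),
using gamma(-m) = gamma(m).
psi-weights needed (psi_j = theta_j + sum_i phi_i psi_{j-i}):
  psi_1 = theta_1 + phi_1 = 0.034 + (0.644) = 0.678
  psi_2 = theta_2 + phi_1 psi_1 = 0.54 + (0.644)(0.678) = 0.976632
Right-hand sides:
  c_0 = sigma^2 (1 + theta_1 psi_1 + theta_2 psi_2) = 3 * (1 + (0.034)(0.678) + (0.54)(0.976632)) = 3 * 1.550433 = 4.6513
  c_1 = sigma^2 (theta_1 + theta_2 psi_1) = 3 * (0.034 + (0.54)(0.678)) = 1.20036
  c_2 = sigma^2 theta_2 = 3 * (0.54) = 1.62
Equations for k = 0 and k = 1 (AR order 1):
  gamma(0) = phi_1 gamma(1) + c_0
  gamma(1) = phi_1 gamma(0) + c_1
Substituting the second into the first: gamma(0) (1 - phi_1^2) = c_0 + phi_1 c_1, so
  gamma(0) = (c_0 + phi_1 c_1) / (1 - phi_1^2) = (4.6513 + (0.644)(1.20036)) / (1 - (0.644)^2) = 5.424332 / 0.585264 = 9.268179.
  gamma(1) = phi_1 gamma(0) + c_1 = (0.644)(9.268179) + (1.20036) = 7.169067.
For k = 2: gamma(2) = phi_1 gamma(1) + c_2
  = (0.644)(7.169067) + (1.62) = 6.236879.
Therefore gamma(2) = 6.2369 (to 4 decimal places).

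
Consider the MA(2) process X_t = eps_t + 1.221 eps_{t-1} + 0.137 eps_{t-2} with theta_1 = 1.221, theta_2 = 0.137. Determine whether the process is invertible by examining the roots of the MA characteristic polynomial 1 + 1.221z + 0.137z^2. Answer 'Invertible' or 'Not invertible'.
\text{Not invertible}

The MA(q) characteristic polynomial is P(z) = 1 + 1.221z + 0.137z^2.
Invertibility requires all roots to lie outside the unit circle, i.e. |z| > 1 for every root.
Set 1 + (1.221) z + (0.137) z^2 = 0, i.e. a z^2 + b z + c = 0 with a = 0.137, b = 1.221, c = 1.
Discriminant D = b^2 - 4ac = (1.221)^2 - 4*(0.137)*1 = 1.490841 - (0.548) = 0.942841.
D >= 0, so the roots are real: z = (-b +/- sqrt(D)) / (2a) = (-1.221 +/- 0.971) / (0.274).
  z_1 = (-1.221 + 0.971) / (0.274) = -0.9124,   |z_1| = 0.9124.
  z_2 = (-1.221 - 0.971) / (0.274) = -8,   |z_2| = 8.
Moduli of all roots: 0.9124, 8.0000.
All moduli strictly greater than 1? No.
Verdict: Not invertible.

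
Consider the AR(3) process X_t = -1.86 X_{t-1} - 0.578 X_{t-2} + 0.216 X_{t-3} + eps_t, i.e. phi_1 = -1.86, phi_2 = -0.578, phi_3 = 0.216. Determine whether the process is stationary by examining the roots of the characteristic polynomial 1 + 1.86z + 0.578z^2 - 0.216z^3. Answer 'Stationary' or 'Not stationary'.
\text{Not stationary}

The AR(p) characteristic polynomial is P(z) = 1 + 1.86z + 0.578z^2 - 0.216z^3.
Stationarity requires all roots to lie outside the unit circle, i.e. |z| > 1 for every root.
Degree 3: look for a simple real root z0 first, then factor out (1 - z/z0) and solve the remaining quadratic.
Testing z0 = -1.25: P(-1.25) = 1 + (1.86)(-1.25) + (0.578)(-1.25)^2 + (-0.216)(-1.25)^3
  = 1 + (-2.325) + (0.903125) + (0.421875) = 0.  So z_0 = -1.25 is a root, |z_0| = 1.25.
Divide out the factor (1 + 0.8 z) = (1 - z/z0) (since 1/z0 = -0.8):
  P(z) = (1 + 0.8 z)(1 + (1.06) z + (-0.27) z^2)
  [check: z-coef 1.06 - (-0.8) = 1.86; z^2-coef -0.27 - (-0.8)(1.06) = 0.578; z^3-coef -(-0.8)(-0.27) = -0.216.]
Remaining roots from the quadratic factor 1 + (1.06) z + (-0.27) z^2:
  Set 1 + (1.06) z + (-0.27) z^2 = 0, i.e. a z^2 + b z + c = 0 with a = -0.27, b = 1.06, c = 1.
  Discriminant D = b^2 - 4ac = (1.06)^2 - 4*(-0.27)*1 = 1.1236 - (-1.08) = 2.2036.
  D >= 0, so the roots are real: z = (-b +/- sqrt(D)) / (2a) = (-1.06 +/- 1.484453) / (-0.54).
    z_1 = (-1.06 + 1.484453) / (-0.54) = -0.786,   |z_1| = 0.786.
    z_2 = (-1.06 - 1.484453) / (-0.54) = 4.7119,   |z_2| = 4.7119.
Moduli of all roots: 1.2500, 0.7860, 4.7119.
All moduli strictly greater than 1? No.
Verdict: Not stationary.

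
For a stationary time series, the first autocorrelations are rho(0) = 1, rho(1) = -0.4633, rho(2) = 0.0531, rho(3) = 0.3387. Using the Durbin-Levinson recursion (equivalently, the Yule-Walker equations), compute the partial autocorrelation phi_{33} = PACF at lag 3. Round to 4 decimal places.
\phi_{33} = 0.3631

The PACF at lag k is phi_{kk}, the last component of the solution
to the Yule-Walker system G_k phi = r_k where
  (G_k)_{ij} = rho(|i - j|), (r_k)_i = rho(i), i,j = 1..k.
Equivalently, Durbin-Levinson gives phi_{kk} iteratively:
  phi_{11} = rho(1)
  phi_{kk} = [rho(k) - sum_{j=1..k-1} phi_{k-1,j} rho(k-j)]
            / [1 - sum_{j=1..k-1} phi_{k-1,j} rho(j)],
  phi_{k,j} = phi_{k-1,j} - phi_{kk} phi_{k-1,k-j},  j = 1..k-1.
Step k = 1:
  phi_11 = rho(1) = -0.4633.
Step k = 2:
  phi_22 = [rho(2) - phi_11 rho(1)] / [1 - phi_11 rho(1)] = [0.0531 - (-0.4633)(-0.4633)] / [1 - (-0.4633)(-0.4633)]
         = -0.16154689 / 0.78535311 = -0.2057.
  Update: phi_21 = phi_11 - phi_22 phi_11 = -0.4633 - (-0.2057)(-0.4633) = -0.558601.
Step k = 3:
  phi_33 = [rho(3) - phi_21 rho(2) - phi_22 rho(1)] / [1 - phi_21 rho(1) - phi_22 rho(2)]
    numerator   = 0.3387 - (-0.558601)(0.0531) - (-0.2057)(-0.4633) = 0.27306103
    denominator = 1 - (-0.558601)(-0.4633) - (-0.2057)(0.0531) = 0.75212297
  phi_33 = 0.27306103 / 0.75212297 = 0.3631.
Therefore phi_{33} = 0.3631.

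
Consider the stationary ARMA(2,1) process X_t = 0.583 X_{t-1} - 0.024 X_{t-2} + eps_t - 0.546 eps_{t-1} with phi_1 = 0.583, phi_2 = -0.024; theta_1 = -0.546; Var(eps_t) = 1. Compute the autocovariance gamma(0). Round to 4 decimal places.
\gamma(0) = 1.0014

Multiply the model equation by X_{t-k} and take expectations. With theta_0 = psi_0 = 1 and psi_j the MA(infinity) weights, this gives
  gamma(k) - sum_i phi_i gamma(k-i) = c_k,
  c_k = sigma^2 * sum_{j=k..q} theta_j psi_{j-k}   (c_k = 0 for k > q),
using gamma(-m) = gamma(m).
psi-weights needed (psi_j = theta_j + sum_i phi_i psi_{j-i}):
  psi_1 = theta_1 + phi_1 = -0.546 + (0.583) = 0.037
Right-hand sides:
  c_0 = sigma^2 (1 + theta_1 psi_1) = 1 * (1 + (-0.546)(0.037)) = 1 * 0.979798 = 0.979798
  c_1 = sigma^2 theta_1 = 1 * (-0.546) = -0.546
  c_2 = 0
Equations for k = 0, 1, 2 (AR order 2, c_2 = 0):
  (E0) gamma(0) = phi_1 gamma(1) + phi_2 gamma(2) + c_0
  (E1) gamma(1) = phi_1 gamma(0) + phi_2 gamma(1) + c_1
  (E2) gamma(2) = phi_1 gamma(1) + phi_2 gamma(0)
From (E1): gamma(1) = A gamma(0) + B with
  A = phi_1 / (1 - phi_2) = 0.583 / 1.024 = 0.569336,   B = c_1 / (1 - phi_2) = -0.546 / 1.024 = -0.533203.
Insert (E2) into (E0): gamma(0) (1 - phi_2^2) = phi_1 (1 + phi_2) gamma(1) + c_0.
  phi_1 (1 + phi_2) = (0.583)(0.976) = 0.569008,   1 - phi_2^2 = 0.999424.
Replace gamma(1) by A gamma(0) + B and collect gamma(0):
  gamma(0) [0.999424 - (0.569008)(0.569336)] = (0.569008)(-0.533203) + 0.979798
  gamma(0) * 0.675467 = 0.676401
  gamma(0) = 0.676401 / 0.675467 = 1.001383.
Therefore gamma(0) = 1.0014 (to 4 decimal places).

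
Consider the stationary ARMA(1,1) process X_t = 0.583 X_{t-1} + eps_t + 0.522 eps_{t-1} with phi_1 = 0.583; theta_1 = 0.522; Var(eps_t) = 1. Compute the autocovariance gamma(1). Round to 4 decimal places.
\gamma(1) = 2.1834

Multiply the model equation by X_{t-k} and take expectations. With theta_0 = psi_0 = 1 and psi_j the MA(infinity) weights, this gives
  gamma(k) - sum_i phi_i gamma(k-i) = c_k,
  c_k = sigma^2 * sum_{j=k..q} theta_j psi_{j-k}   (c_k = 0 for k > q),
using gamma(-m) = gamma(m).
psi-weights needed (psi_j = theta_j + sum_i phi_i psi_{j-i}):
  psi_1 = theta_1 + phi_1 = 0.522 + (0.583) = 1.105
Right-hand sides:
  c_0 = sigma^2 (1 + theta_1 psi_1) = 1 * (1 + (0.522)(1.105)) = 1 * 1.57681 = 1.57681
  c_1 = sigma^2 theta_1 = 1 * (0.522) = 0.522
  c_2 = 0
Equations for k = 0 and k = 1 (AR order 1):
  gamma(0) = phi_1 gamma(1) + c_0
  gamma(1) = phi_1 gamma(0) + c_1
Substituting the second into the first: gamma(0) (1 - phi_1^2) = c_0 + phi_1 c_1, so
  gamma(0) = (c_0 + phi_1 c_1) / (1 - phi_1^2) = (1.57681 + (0.583)(0.522)) / (1 - (0.583)^2) = 1.881136 / 0.660111 = 2.849727.
  gamma(1) = phi_1 gamma(0) + c_1 = (0.583)(2.849727) + (0.522) = 2.183391.
Therefore gamma(1) = 2.1834 (to 4 decimal places).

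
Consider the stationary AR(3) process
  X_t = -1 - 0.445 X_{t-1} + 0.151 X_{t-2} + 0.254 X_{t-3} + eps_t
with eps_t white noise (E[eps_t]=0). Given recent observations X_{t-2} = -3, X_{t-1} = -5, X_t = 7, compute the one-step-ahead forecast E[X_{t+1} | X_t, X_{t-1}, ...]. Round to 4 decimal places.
E[X_{t+1} \mid \mathcal F_t] = -5.6320

For an AR(p) model X_t = c + sum_i phi_i X_{t-i} + eps_t, the
one-step-ahead conditional mean is
  E[X_{t+1} | X_t, ...] = c + sum_i phi_i X_{t+1-i}.
Substitute known values:
  E[X_{t+1} | ...] = -1 + (-0.445) * (7) + (0.151) * (-5) + (0.254) * (-3)
                   = -5.6320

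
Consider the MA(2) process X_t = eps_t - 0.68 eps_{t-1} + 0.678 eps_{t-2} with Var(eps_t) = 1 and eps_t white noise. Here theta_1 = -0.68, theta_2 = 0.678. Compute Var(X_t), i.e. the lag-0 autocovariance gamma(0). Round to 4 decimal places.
\gamma(0) = 1.9221

For an MA(q) process X_t = eps_t + sum_i theta_i eps_{t-i} with
Var(eps_t) = sigma^2, the variance is
  gamma(0) = sigma^2 * (1 + sum_i theta_i^2).
  sum_i theta_i^2 = (-0.68)^2 + (0.678)^2 = 0.4624 + 0.459684 = 0.922084.
  gamma(0) = 1 * (1 + 0.922084) = 1 * 1.922084 = 1.922084, which rounds to 1.9221.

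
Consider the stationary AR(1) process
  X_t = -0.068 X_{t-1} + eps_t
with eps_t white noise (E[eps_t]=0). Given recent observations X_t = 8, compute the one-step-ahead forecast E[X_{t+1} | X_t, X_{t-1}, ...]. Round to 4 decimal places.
E[X_{t+1} \mid \mathcal F_t] = -0.5440

For an AR(p) model X_t = c + sum_i phi_i X_{t-i} + eps_t, the
one-step-ahead conditional mean is
  E[X_{t+1} | X_t, ...] = c + sum_i phi_i X_{t+1-i}.
Substitute known values:
  E[X_{t+1} | ...] = (-0.068) * (8)
                   = -0.5440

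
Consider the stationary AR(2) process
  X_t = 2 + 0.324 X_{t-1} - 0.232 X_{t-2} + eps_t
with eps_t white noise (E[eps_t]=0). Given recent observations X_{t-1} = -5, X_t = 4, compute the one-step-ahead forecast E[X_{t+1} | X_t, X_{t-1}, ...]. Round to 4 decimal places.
E[X_{t+1} \mid \mathcal F_t] = 4.4560

For an AR(p) model X_t = c + sum_i phi_i X_{t-i} + eps_t, the
one-step-ahead conditional mean is
  E[X_{t+1} | X_t, ...] = c + sum_i phi_i X_{t+1-i}.
Substitute known values:
  E[X_{t+1} | ...] = 2 + (0.324) * (4) + (-0.232) * (-5)
                   = 4.4560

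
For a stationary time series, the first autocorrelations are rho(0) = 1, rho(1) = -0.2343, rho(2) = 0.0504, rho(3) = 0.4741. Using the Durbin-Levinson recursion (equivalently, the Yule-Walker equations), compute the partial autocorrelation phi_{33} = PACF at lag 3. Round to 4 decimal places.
\phi_{33} = 0.5130

The PACF at lag k is phi_{kk}, the last component of the solution
to the Yule-Walker system G_k phi = r_k where
  (G_k)_{ij} = rho(|i - j|), (r_k)_i = rho(i), i,j = 1..k.
Equivalently, Durbin-Levinson gives phi_{kk} iteratively:
  phi_{11} = rho(1)
  phi_{kk} = [rho(k) - sum_{j=1..k-1} phi_{k-1,j} rho(k-j)]
            / [1 - sum_{j=1..k-1} phi_{k-1,j} rho(j)],
  phi_{k,j} = phi_{k-1,j} - phi_{kk} phi_{k-1,k-j},  j = 1..k-1.
Step k = 1:
  phi_11 = rho(1) = -0.2343.
Step k = 2:
  phi_22 = [rho(2) - phi_11 rho(1)] / [1 - phi_11 rho(1)] = [0.0504 - (-0.2343)(-0.2343)] / [1 - (-0.2343)(-0.2343)]
         = -0.00449649 / 0.94510351 = -0.004758.
  Update: phi_21 = phi_11 - phi_22 phi_11 = -0.2343 - (-0.004758)(-0.2343) = -0.235415.
Step k = 3:
  phi_33 = [rho(3) - phi_21 rho(2) - phi_22 rho(1)] / [1 - phi_21 rho(1) - phi_22 rho(2)]
    numerator   = 0.4741 - (-0.235415)(0.0504) - (-0.004758)(-0.2343) = 0.48485018
    denominator = 1 - (-0.235415)(-0.2343) - (-0.004758)(0.0504) = 0.94508212
  phi_33 = 0.48485018 / 0.94508212 = 0.513.
Therefore phi_{33} = 0.5130.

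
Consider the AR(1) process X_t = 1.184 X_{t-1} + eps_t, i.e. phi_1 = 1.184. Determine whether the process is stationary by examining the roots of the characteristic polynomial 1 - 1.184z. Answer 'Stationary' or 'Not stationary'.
\text{Not stationary}

The AR(p) characteristic polynomial is P(z) = 1 - 1.184z.
Stationarity requires all roots to lie outside the unit circle, i.e. |z| > 1 for every root.
This is linear in z: 1 + (-1.184) z = 0  =>  z = -1/(-1.184) = 0.844595,  |z| = 0.844595.
Moduli of all roots: 0.8446.
All moduli strictly greater than 1? No.
Verdict: Not stationary.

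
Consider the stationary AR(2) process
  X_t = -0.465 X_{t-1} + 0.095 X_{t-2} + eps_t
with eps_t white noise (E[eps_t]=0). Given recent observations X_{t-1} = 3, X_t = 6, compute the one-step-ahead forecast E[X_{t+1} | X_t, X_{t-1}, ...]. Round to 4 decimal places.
E[X_{t+1} \mid \mathcal F_t] = -2.5050

For an AR(p) model X_t = c + sum_i phi_i X_{t-i} + eps_t, the
one-step-ahead conditional mean is
  E[X_{t+1} | X_t, ...] = c + sum_i phi_i X_{t+1-i}.
Substitute known values:
  E[X_{t+1} | ...] = (-0.465) * (6) + (0.095) * (3)
                   = -2.5050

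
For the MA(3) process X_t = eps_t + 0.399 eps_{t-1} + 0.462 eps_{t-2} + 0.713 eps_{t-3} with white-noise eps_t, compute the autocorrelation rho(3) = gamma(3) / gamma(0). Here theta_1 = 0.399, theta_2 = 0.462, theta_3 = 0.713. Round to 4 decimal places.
\rho(3) = 0.3791

For an MA(q) process with theta_0 = 1, the autocovariance is
  gamma(k) = sigma^2 * sum_{i=0..q-k} theta_i * theta_{i+k},
and rho(k) = gamma(k) / gamma(0). Sigma^2 cancels.
  numerator   = (1)*(0.713) = 0.713.
  denominator = (1)^2 + (0.399)^2 + (0.462)^2 + (0.713)^2 = 1.881014.
  rho(3) = 0.713 / 1.881014 = 0.3791.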